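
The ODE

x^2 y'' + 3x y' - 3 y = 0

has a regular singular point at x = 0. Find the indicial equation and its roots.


Divide by x^2 to reach normal form y'' + P_1(x) y' + P_2(x) y = 0 with P_1(x) = 3/x and P_2(x) = -3/x^2.
x = 0 is a singular point because the y'-coefficient 3/x has a pole at x = 0 and the y-coefficient -3/x^2 has a pole at x = 0.
It is a regular singular point because x P_1(x) = p(x) = 3 and x^2 P_2(x) = q(x) = -3 are polynomials, hence analytic at x = 0.
p(0) = 3,  q(0) = -3.
Indicial equation: r(r-1) + p(0) r + q(0) = 0, i.e. r^2 + (p(0) - 1) r + q(0) = 0, i.e. r^2 + 2 r - 3 = 0.
Discriminant: (2)^2 - 4(-3) = 16, so r = (-2 ± 4)/2.
Solving: r_1 = 1, r_2 = -3.

indicial: r^2 + 2 r - 3 = 0; roots r_1 = 1, r_2 = -3


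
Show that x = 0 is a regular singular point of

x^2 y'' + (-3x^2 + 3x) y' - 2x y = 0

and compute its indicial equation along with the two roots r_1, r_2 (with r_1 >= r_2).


Divide by x^2 to reach normal form y'' + P_1(x) y' + P_2(x) y = 0 with P_1(x) = -3 + 3/x and P_2(x) = -2/x.
x = 0 is a singular point because the y'-coefficient -3 + 3/x has a pole at x = 0 and the y-coefficient -2/x has a pole at x = 0.
It is a regular singular point because x P_1(x) = p(x) = 3 - 3x and x^2 P_2(x) = q(x) = -2x are polynomials, hence analytic at x = 0.
p(0) = 3,  q(0) = 0.
Indicial equation: r(r-1) + p(0) r + q(0) = 0, i.e. r^2 + (p(0) - 1) r + q(0) = 0, i.e. r^2 + 2 r = 0.
Discriminant: (2)^2 - 4(0) = 4, so r = (-2 ± 2)/2.
Solving: r_1 = 0, r_2 = -2.

indicial: r^2 + 2 r = 0; roots r_1 = 0, r_2 = -2


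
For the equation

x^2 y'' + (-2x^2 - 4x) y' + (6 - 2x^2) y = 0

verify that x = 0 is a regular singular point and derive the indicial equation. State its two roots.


Divide by x^2 to reach normal form y'' + P_1(x) y' + P_2(x) y = 0 with P_1(x) = -2 - 4/x and P_2(x) = -2 + 6/x^2.
x = 0 is a singular point because the y'-coefficient -2 - 4/x has a pole at x = 0 and the y-coefficient -2 + 6/x^2 has a pole at x = 0.
It is a regular singular point because x P_1(x) = p(x) = -2x - 4 and x^2 P_2(x) = q(x) = 6 - 2x^2 are polynomials, hence analytic at x = 0.
p(0) = -4,  q(0) = 6.
Indicial equation: r(r-1) + p(0) r + q(0) = 0, i.e. r^2 + (p(0) - 1) r + q(0) = 0, i.e. r^2 - 5 r + 6 = 0.
Discriminant: (-5)^2 - 4(6) = 1, so r = (5 ± 1)/2.
Solving: r_1 = 3, r_2 = 2.

indicial: r^2 - 5 r + 6 = 0; roots r_1 = 3, r_2 = 2


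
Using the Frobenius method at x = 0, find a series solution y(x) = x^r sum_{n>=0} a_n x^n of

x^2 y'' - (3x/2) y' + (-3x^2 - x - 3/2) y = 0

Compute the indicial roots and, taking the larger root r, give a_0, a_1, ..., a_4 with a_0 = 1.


Write in Frobenius form y'' + (p(x)/x) y' + (q(x)/x^2) y = 0:
  p(x) = -3/2,  q(x) = -3x^2 - x - 3/2.
Indicial equation: r(r-1) + (-3/2) r + (-3/2) = 0 -> roots r_1 = 3, r_2 = -1/2.
Take r = r_1 = 3. Let y(x) = x^r sum_{n>=0} a_n x^n with a_0 = 1.
Substitute y = x^r sum a_n x^n and match x^{r+n}. The recurrence is
  D(n) a_n - 1 a_{n-1} - 3 a_{n-2} = 0,  where D(n) = (r+n)(r+n-1) + (-3/2)(r+n) + (-3/2).
  a_n = [1 a_{n-1} + 3 a_{n-2}] / D(n).
Since the indicial polynomial factors as (r - r_1)(r - r_2), D(n) = (r_1 + n - r_1)(r_1 + n - r_2) = n(n + 7/2).
Evaluating step by step (a_0 = 1):
  n = 1: D(1) = 1(1 + 7/2) = 9/2; numerator = 1(1) = 1; a_1 = (1)/(9/2) = 2/9
  n = 2: D(2) = 2(2 + 7/2) = 11; numerator = 1(2/9) + 3(1) = 29/9; a_2 = (29/9)/(11) = 29/99
  n = 3: D(3) = 3(3 + 7/2) = 39/2; numerator = 1(29/99) + 3(2/9) = 95/99; a_3 = (95/99)/(39/2) = 190/3861
  n = 4: D(4) = 4(4 + 7/2) = 30; numerator = 1(190/3861) + 3(29/99) = 3583/3861; a_4 = (3583/3861)/(30) = 3583/115830

r = 3; a_0 = 1; a_1 = 2/9; a_2 = 29/99; a_3 = 190/3861; a_4 = 3583/115830


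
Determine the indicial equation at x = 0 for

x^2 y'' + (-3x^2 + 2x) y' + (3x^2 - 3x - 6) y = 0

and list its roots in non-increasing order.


Divide by x^2 to reach normal form y'' + P_1(x) y' + P_2(x) y = 0 with P_1(x) = -3 + 2/x and P_2(x) = 3 - 3/x - 6/x^2.
x = 0 is a singular point because the y'-coefficient -3 + 2/x has a pole at x = 0 and the y-coefficient 3 - 3/x - 6/x^2 has a pole at x = 0.
It is a regular singular point because x P_1(x) = p(x) = 2 - 3x and x^2 P_2(x) = q(x) = 3x^2 - 3x - 6 are polynomials, hence analytic at x = 0.
p(0) = 2,  q(0) = -6.
Indicial equation: r(r-1) + p(0) r + q(0) = 0, i.e. r^2 + (p(0) - 1) r + q(0) = 0, i.e. r^2 + 1 r - 6 = 0.
Discriminant: (1)^2 - 4(-6) = 25, so r = (-1 ± 5)/2.
Solving: r_1 = 2, r_2 = -3.

indicial: r^2 + 1 r - 6 = 0; roots r_1 = 2, r_2 = -3


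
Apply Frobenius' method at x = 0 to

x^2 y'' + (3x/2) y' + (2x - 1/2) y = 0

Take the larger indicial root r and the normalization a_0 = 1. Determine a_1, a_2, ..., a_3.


Write in Frobenius form y'' + (p(x)/x) y' + (q(x)/x^2) y = 0:
  p(x) = 3/2,  q(x) = 2x - 1/2.
Indicial equation: r(r-1) + (3/2) r + (-1/2) = 0 -> roots r_1 = 1/2, r_2 = -1.
Take r = r_1 = 1/2. Let y(x) = x^r sum_{n>=0} a_n x^n with a_0 = 1.
Substitute y = x^r sum a_n x^n and match x^{r+n}. The recurrence is
  D(n) a_n + 2 a_{n-1} = 0,  where D(n) = (r+n)(r+n-1) + (3/2)(r+n) + (-1/2).
  a_n = -2 / D(n) * a_{n-1}.
Since the indicial polynomial factors as (r - r_1)(r - r_2), D(n) = (r_1 + n - r_1)(r_1 + n - r_2) = n(n + 3/2).
Evaluating step by step (a_0 = 1):
  n = 1: D(1) = 1(1 + 3/2) = 5/2; numerator = -2(1) = -2; a_1 = (-2)/(5/2) = -4/5
  n = 2: D(2) = 2(2 + 3/2) = 7; numerator = -2(-4/5) = 8/5; a_2 = (8/5)/(7) = 8/35
  n = 3: D(3) = 3(3 + 3/2) = 27/2; numerator = -2(8/35) = -16/35; a_3 = (-16/35)/(27/2) = -32/945

r = 1/2; a_0 = 1; a_1 = -4/5; a_2 = 8/35; a_3 = -32/945


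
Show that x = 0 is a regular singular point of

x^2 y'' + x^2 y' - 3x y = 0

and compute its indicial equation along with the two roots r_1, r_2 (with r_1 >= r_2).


Divide by x^2 to reach normal form y'' + P_1(x) y' + P_2(x) y = 0 with P_1(x) = 1 and P_2(x) = -3/x.
x = 0 is a singular point because the y-coefficient -3/x has a pole at x = 0.
It is a regular singular point because x P_1(x) = p(x) = x and x^2 P_2(x) = q(x) = -3x are polynomials, hence analytic at x = 0.
p(0) = 0,  q(0) = 0.
Indicial equation: r(r-1) + p(0) r + q(0) = 0, i.e. r^2 + (p(0) - 1) r + q(0) = 0, i.e. r^2 - 1 r = 0.
Discriminant: (-1)^2 - 4(0) = 1, so r = (1 ± 1)/2.
Solving: r_1 = 1, r_2 = 0.

indicial: r^2 - 1 r = 0; roots r_1 = 1, r_2 = 0


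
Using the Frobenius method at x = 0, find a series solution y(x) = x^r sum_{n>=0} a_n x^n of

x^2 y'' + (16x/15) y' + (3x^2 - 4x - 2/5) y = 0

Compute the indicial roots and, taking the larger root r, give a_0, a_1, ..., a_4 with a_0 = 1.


Write in Frobenius form y'' + (p(x)/x) y' + (q(x)/x^2) y = 0:
  p(x) = 16/15,  q(x) = 3x^2 - 4x - 2/5.
Indicial equation: r(r-1) + (16/15) r + (-2/5) = 0 -> roots r_1 = 3/5, r_2 = -2/3.
Take r = r_1 = 3/5. Let y(x) = x^r sum_{n>=0} a_n x^n with a_0 = 1.
Substitute y = x^r sum a_n x^n and match x^{r+n}. The recurrence is
  D(n) a_n - 4 a_{n-1} + 3 a_{n-2} = 0,  where D(n) = (r+n)(r+n-1) + (16/15)(r+n) + (-2/5).
  a_n = [4 a_{n-1} - 3 a_{n-2}] / D(n).
Since the indicial polynomial factors as (r - r_1)(r - r_2), D(n) = (r_1 + n - r_1)(r_1 + n - r_2) = n(n + 19/15).
Evaluating step by step (a_0 = 1):
  n = 1: D(1) = 1(1 + 19/15) = 34/15; numerator = 4(1) = 4; a_1 = (4)/(34/15) = 30/17
  n = 2: D(2) = 2(2 + 19/15) = 98/15; numerator = 4(30/17) - 3(1) = 69/17; a_2 = (69/17)/(98/15) = 1035/1666
  n = 3: D(3) = 3(3 + 19/15) = 64/5; numerator = 4(1035/1666) - 3(30/17) = -2340/833; a_3 = (-2340/833)/(64/5) = -2925/13328
  n = 4: D(4) = 4(4 + 19/15) = 316/15; numerator = 4(-2925/13328) - 3(1035/1666) = -1305/476; a_4 = (-1305/476)/(316/15) = -19575/150416

r = 3/5; a_0 = 1; a_1 = 30/17; a_2 = 1035/1666; a_3 = -2925/13328; a_4 = -19575/150416


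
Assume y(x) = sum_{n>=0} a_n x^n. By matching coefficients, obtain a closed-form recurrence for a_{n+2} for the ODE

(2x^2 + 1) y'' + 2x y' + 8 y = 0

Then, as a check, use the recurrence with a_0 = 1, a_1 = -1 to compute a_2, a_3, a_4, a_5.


Substitute y = sum_n a_n x^n.
(1 + 2 x^2) y'' contributes (n+2)(n+1) a_{n+2} + 2 n(n-1) a_n at x^n.
2 x y'(x) contributes 2 n a_n at x^n.
8 y(x) contributes 8 a_n at x^n.
Matching x^n: (n+2)(n+1) a_{n+2} + (2 n(n-1) + 2 n + 8) a_n = 0.
Thus a_{n+2} = (-2 n(n-1) - 2 n - 8) / ((n+1)(n+2)) * a_n.

Check with a_0 = 1, a_1 = -1 (apply the recurrence for n = 0, 1, 2, 3): a_0 = 1, a_1 = -1, a_2 = -4, a_3 = 5/3, a_4 = 16/3, a_5 = -13/6.

a_(n+2) = (-2 n(n-1) - 2 n - 8) / ((n+1)(n+2)) * a_n; check: a_0 = 1, a_1 = -1, a_2 = -4, a_3 = 5/3, a_4 = 16/3, a_5 = -13/6


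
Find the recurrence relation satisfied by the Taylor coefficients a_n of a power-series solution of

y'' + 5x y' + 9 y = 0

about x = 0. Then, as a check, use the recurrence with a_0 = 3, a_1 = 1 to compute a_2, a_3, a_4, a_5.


Substitute y = sum_n a_n x^n.
y''(x) has coefficient (n+2)(n+1) a_{n+2} at x^n;
5 x y'(x) has coefficient 5 n a_n at x^n (shift);
9 y(x) has coefficient 9 a_n at x^n.
Matching x^n: (n+2)(n+1) a_{n+2} + (5n + 9) a_n = 0.
Thus a_{n+2} = (-5n - 9) / ((n+1)(n+2)) * a_n.

Check with a_0 = 3, a_1 = 1 (apply the recurrence for n = 0, 1, 2, 3): a_0 = 3, a_1 = 1, a_2 = -27/2, a_3 = -7/3, a_4 = 171/8, a_5 = 14/5.

a_(n+2) = (-5n - 9) / ((n+1)(n+2)) * a_n; check: a_0 = 3, a_1 = 1, a_2 = -27/2, a_3 = -7/3, a_4 = 171/8, a_5 = 14/5


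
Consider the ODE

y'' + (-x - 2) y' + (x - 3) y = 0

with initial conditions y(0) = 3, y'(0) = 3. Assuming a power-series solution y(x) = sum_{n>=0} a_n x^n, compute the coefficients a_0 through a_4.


Ansatz: y(x) = sum_{n>=0} a_n x^n, so y'(x) = sum_{n>=1} n a_n x^(n-1) and y''(x) = sum_{n>=2} n(n-1) a_n x^(n-2).
Substitute into P(x) y'' + Q(x) y' + R(x) y = 0 with P(x) = 1, Q(x) = -x - 2, R(x) = x - 3, and match powers of x.
Initial conditions: a_0 = 3, a_1 = 3.
Setting the coefficient of each power of x to zero and solving order by order (substituting the coefficients already found):
  x^0: 2 a_2 - 2 a_1 - 3 a_0 = 0  ->  2 a_2 = 2 a_1 + 3 a_0 = 15  ->  a_2 = 15/2
  x^1: 6 a_3 - 4 a_2 - 4 a_1 + a_0 = 0  ->  6 a_3 = 4 a_2 + 4 a_1 - a_0 = 39  ->  a_3 = 13/2
  x^2: 12 a_4 - 6 a_3 - 5 a_2 + a_1 = 0  ->  12 a_4 = 6 a_3 + 5 a_2 - a_1 = 147/2  ->  a_4 = 49/8
Truncated series: y(x) = 3 + 3 x + (15/2) x^2 + (13/2) x^3 + (49/8) x^4 + O(x^5).

a_0 = 3; a_1 = 3; a_2 = 15/2; a_3 = 13/2; a_4 = 49/8


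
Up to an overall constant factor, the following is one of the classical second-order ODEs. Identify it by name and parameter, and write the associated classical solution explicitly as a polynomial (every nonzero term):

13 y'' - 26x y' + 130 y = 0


All three coefficients share the factor 13; dividing through by 13 gives  y'' - 2x y' + 10 y = 0.
This matches the Hermite equation y'' - 2x y' + 2n y = 0 with 2n = 10, so n = 5; the polynomial solution is H_5(x).
With y = sum_k a_k x^k, matching x^k gives (k+2)(k+1) a_{k+2} = 2(k - n) a_k = 2(k - 5) a_k. The right side vanishes at k = 5, so the series with the parity of 5 terminates at degree 5.
Standard normalization: leading coefficient of H_n is 2^n, so a_5 = 2^5 = 32. Work downward with a_k = (k+1)(k+2) a_{k+2} / (2(k - n)):
  a_3 = (4)(5)(32) / (2(3 - 5)) = 640/(-4) = -160
  a_1 = (2)(3)(-160) / (2(1 - 5)) = -960/(-8) = 120
Hence H_5(x) = 32 x^5 - 160 x^3 + 120 x.

H_5(x); series = 32 x^5 - 160 x^3 + 120 x


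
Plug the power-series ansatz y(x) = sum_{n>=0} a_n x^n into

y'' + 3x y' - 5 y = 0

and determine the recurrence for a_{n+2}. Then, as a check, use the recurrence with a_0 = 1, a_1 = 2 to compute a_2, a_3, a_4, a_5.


Substitute y = sum_n a_n x^n.
y''(x) has coefficient (n+2)(n+1) a_{n+2} at x^n;
3 x y'(x) has coefficient 3 n a_n at x^n (shift);
-5 y(x) has coefficient -5 a_n at x^n.
Matching x^n: (n+2)(n+1) a_{n+2} + (3n - 5) a_n = 0.
Thus a_{n+2} = (-3n + 5) / ((n+1)(n+2)) * a_n.

Check with a_0 = 1, a_1 = 2 (apply the recurrence for n = 0, 1, 2, 3): a_0 = 1, a_1 = 2, a_2 = 5/2, a_3 = 2/3, a_4 = -5/24, a_5 = -2/15.

a_(n+2) = (-3n + 5) / ((n+1)(n+2)) * a_n; check: a_0 = 1, a_1 = 2, a_2 = 5/2, a_3 = 2/3, a_4 = -5/24, a_5 = -2/15


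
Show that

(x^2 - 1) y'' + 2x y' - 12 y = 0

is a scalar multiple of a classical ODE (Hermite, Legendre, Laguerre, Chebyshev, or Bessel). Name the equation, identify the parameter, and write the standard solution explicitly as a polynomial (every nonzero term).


All three coefficients share the factor -1; dividing through by -1 gives  (1 - x^2) y'' - 2x y' + 12 y = 0.
This matches the Legendre equation (1 - x^2) y'' - 2x y' + n(n+1) y = 0 (note the -2x y' term) with n(n+1) = 12, so n = 3; the polynomial solution is P_3(x).
With y = sum_k a_k x^k, matching x^k gives (k+2)(k+1) a_{k+2} = [k(k+1) - n(n+1)] a_k = (k - 3)(k + 4) a_k. The right side vanishes at k = 3, so the series with the parity of 3 terminates at degree 3.
Standard normalization (P_n(1) = 1): leading coefficient (2n)!/(2^n (n!)^2) = 720/(8*36) = 5/2, so a_3 = 5/2. Work downward with a_k = (k+1)(k+2) a_{k+2} / ((k - 3)(k + 4)):
  a_1 = (2)(3)(5/2) / ((1 - 3)(1 + 4)) = 15/(-10) = -3/2
Hence P_3(x) = 5 x^3/2 - 3 x/2.

P_3(x); series = 5 x^3/2 - 3 x/2


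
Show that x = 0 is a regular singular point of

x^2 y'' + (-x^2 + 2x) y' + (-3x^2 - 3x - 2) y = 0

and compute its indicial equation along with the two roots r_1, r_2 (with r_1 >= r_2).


Divide by x^2 to reach normal form y'' + P_1(x) y' + P_2(x) y = 0 with P_1(x) = -1 + 2/x and P_2(x) = -3 - 3/x - 2/x^2.
x = 0 is a singular point because the y'-coefficient -1 + 2/x has a pole at x = 0 and the y-coefficient -3 - 3/x - 2/x^2 has a pole at x = 0.
It is a regular singular point because x P_1(x) = p(x) = 2 - x and x^2 P_2(x) = q(x) = -3x^2 - 3x - 2 are polynomials, hence analytic at x = 0.
p(0) = 2,  q(0) = -2.
Indicial equation: r(r-1) + p(0) r + q(0) = 0, i.e. r^2 + (p(0) - 1) r + q(0) = 0, i.e. r^2 + 1 r - 2 = 0.
Discriminant: (1)^2 - 4(-2) = 9, so r = (-1 ± 3)/2.
Solving: r_1 = 1, r_2 = -2.

indicial: r^2 + 1 r - 2 = 0; roots r_1 = 1, r_2 = -2


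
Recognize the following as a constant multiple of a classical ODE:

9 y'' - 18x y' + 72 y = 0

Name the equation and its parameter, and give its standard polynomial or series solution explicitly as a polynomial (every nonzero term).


All three coefficients share the factor 9; dividing through by 9 gives  y'' - 2x y' + 8 y = 0.
This matches the Hermite equation y'' - 2x y' + 2n y = 0 with 2n = 8, so n = 4; the polynomial solution is H_4(x).
With y = sum_k a_k x^k, matching x^k gives (k+2)(k+1) a_{k+2} = 2(k - n) a_k = 2(k - 4) a_k. The right side vanishes at k = 4, so the series with the parity of 4 terminates at degree 4.
Standard normalization: leading coefficient of H_n is 2^n, so a_4 = 2^4 = 16. Work downward with a_k = (k+1)(k+2) a_{k+2} / (2(k - n)):
  a_2 = (3)(4)(16) / (2(2 - 4)) = 192/(-4) = -48
  a_0 = (1)(2)(-48) / (2(0 - 4)) = -96/(-8) = 12
Hence H_4(x) = 16 x^4 - 48 x^2 + 12.

H_4(x); series = 16 x^4 - 48 x^2 + 12


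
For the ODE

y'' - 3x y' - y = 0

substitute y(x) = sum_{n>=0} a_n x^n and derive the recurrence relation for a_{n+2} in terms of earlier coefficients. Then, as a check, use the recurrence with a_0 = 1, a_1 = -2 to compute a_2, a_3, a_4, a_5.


Substitute y = sum_n a_n x^n.
y''(x) has coefficient (n+2)(n+1) a_{n+2} at x^n;
-3 x y'(x) has coefficient -3 n a_n at x^n (shift);
-y(x) has coefficient -1 a_n at x^n.
Matching x^n: (n+2)(n+1) a_{n+2} + (-3n - 1) a_n = 0.
Thus a_{n+2} = (3n + 1) / ((n+1)(n+2)) * a_n.

Check with a_0 = 1, a_1 = -2 (apply the recurrence for n = 0, 1, 2, 3): a_0 = 1, a_1 = -2, a_2 = 1/2, a_3 = -4/3, a_4 = 7/24, a_5 = -2/3.

a_(n+2) = (3n + 1) / ((n+1)(n+2)) * a_n; check: a_0 = 1, a_1 = -2, a_2 = 1/2, a_3 = -4/3, a_4 = 7/24, a_5 = -2/3


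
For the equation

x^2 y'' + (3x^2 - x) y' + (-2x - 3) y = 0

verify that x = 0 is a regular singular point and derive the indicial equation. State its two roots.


Divide by x^2 to reach normal form y'' + P_1(x) y' + P_2(x) y = 0 with P_1(x) = 3 - 1/x and P_2(x) = -2/x - 3/x^2.
x = 0 is a singular point because the y'-coefficient 3 - 1/x has a pole at x = 0 and the y-coefficient -2/x - 3/x^2 has a pole at x = 0.
It is a regular singular point because x P_1(x) = p(x) = 3x - 1 and x^2 P_2(x) = q(x) = -2x - 3 are polynomials, hence analytic at x = 0.
p(0) = -1,  q(0) = -3.
Indicial equation: r(r-1) + p(0) r + q(0) = 0, i.e. r^2 + (p(0) - 1) r + q(0) = 0, i.e. r^2 - 2 r - 3 = 0.
Discriminant: (-2)^2 - 4(-3) = 16, so r = (2 ± 4)/2.
Solving: r_1 = 3, r_2 = -1.

indicial: r^2 - 2 r - 3 = 0; roots r_1 = 3, r_2 = -1


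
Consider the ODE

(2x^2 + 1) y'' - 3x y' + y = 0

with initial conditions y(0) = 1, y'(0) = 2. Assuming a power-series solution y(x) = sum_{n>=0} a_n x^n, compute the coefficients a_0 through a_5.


Ansatz: y(x) = sum_{n>=0} a_n x^n, so y'(x) = sum_{n>=1} n a_n x^(n-1) and y''(x) = sum_{n>=2} n(n-1) a_n x^(n-2).
Substitute into P(x) y'' + Q(x) y' + R(x) y = 0 with P(x) = 2x^2 + 1, Q(x) = -3x, R(x) = 1, and match powers of x.
Initial conditions: a_0 = 1, a_1 = 2.
Setting the coefficient of each power of x to zero and solving order by order (substituting the coefficients already found):
  x^0: 2 a_2 + a_0 = 0  ->  2 a_2 = -a_0 = -1  ->  a_2 = -1/2
  x^1: 6 a_3 - 2 a_1 = 0  ->  6 a_3 = 2 a_1 = 4  ->  a_3 = 2/3
  x^2: 12 a_4 - a_2 = 0  ->  12 a_4 = a_2 = -1/2  ->  a_4 = -1/24
  x^3: 20 a_5 + 4 a_3 = 0  ->  20 a_5 = -4 a_3 = -8/3  ->  a_5 = -2/15
Truncated series: y(x) = 1 + 2 x - (1/2) x^2 + (2/3) x^3 - (1/24) x^4 - (2/15) x^5 + O(x^6).

a_0 = 1; a_1 = 2; a_2 = -1/2; a_3 = 2/3; a_4 = -1/24; a_5 = -2/15


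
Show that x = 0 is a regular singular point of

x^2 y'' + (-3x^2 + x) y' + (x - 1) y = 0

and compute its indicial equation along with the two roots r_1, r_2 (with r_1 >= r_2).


Divide by x^2 to reach normal form y'' + P_1(x) y' + P_2(x) y = 0 with P_1(x) = -3 + 1/x and P_2(x) = 1/x - 1/x^2.
x = 0 is a singular point because the y'-coefficient -3 + 1/x has a pole at x = 0 and the y-coefficient 1/x - 1/x^2 has a pole at x = 0.
It is a regular singular point because x P_1(x) = p(x) = 1 - 3x and x^2 P_2(x) = q(x) = x - 1 are polynomials, hence analytic at x = 0.
p(0) = 1,  q(0) = -1.
Indicial equation: r(r-1) + p(0) r + q(0) = 0, i.e. r^2 + (p(0) - 1) r + q(0) = 0, i.e. r^2 - 1 = 0.
Discriminant: (0)^2 - 4(-1) = 4, so r = (0 ± 2)/2.
Solving: r_1 = 1, r_2 = -1.

indicial: r^2 - 1 = 0; roots r_1 = 1, r_2 = -1


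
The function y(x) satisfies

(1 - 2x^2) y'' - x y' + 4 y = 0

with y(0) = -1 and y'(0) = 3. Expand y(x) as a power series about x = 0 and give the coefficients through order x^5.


Ansatz: y(x) = sum_{n>=0} a_n x^n, so y'(x) = sum_{n>=1} n a_n x^(n-1) and y''(x) = sum_{n>=2} n(n-1) a_n x^(n-2).
Substitute into P(x) y'' + Q(x) y' + R(x) y = 0 with P(x) = 1 - 2x^2, Q(x) = -x, R(x) = 4, and match powers of x.
Initial conditions: a_0 = -1, a_1 = 3.
Setting the coefficient of each power of x to zero and solving order by order (substituting the coefficients already found):
  x^0: 2 a_2 + 4 a_0 = 0  ->  2 a_2 = -4 a_0 = 4  ->  a_2 = 2
  x^1: 6 a_3 + 3 a_1 = 0  ->  6 a_3 = -3 a_1 = -9  ->  a_3 = -3/2
  x^2: 12 a_4 - 2 a_2 = 0  ->  12 a_4 = 2 a_2 = 4  ->  a_4 = 1/3
  x^3: 20 a_5 - 11 a_3 = 0  ->  20 a_5 = 11 a_3 = -33/2  ->  a_5 = -33/40
Truncated series: y(x) = -1 + 3 x + 2 x^2 - (3/2) x^3 + (1/3) x^4 - (33/40) x^5 + O(x^6).

a_0 = -1; a_1 = 3; a_2 = 2; a_3 = -3/2; a_4 = 1/3; a_5 = -33/40


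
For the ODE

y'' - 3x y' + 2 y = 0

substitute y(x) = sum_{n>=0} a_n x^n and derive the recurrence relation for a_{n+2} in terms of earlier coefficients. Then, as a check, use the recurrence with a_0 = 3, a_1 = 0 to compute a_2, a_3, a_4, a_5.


Substitute y = sum_n a_n x^n.
y''(x) has coefficient (n+2)(n+1) a_{n+2} at x^n;
-3 x y'(x) has coefficient -3 n a_n at x^n (shift);
2 y(x) has coefficient 2 a_n at x^n.
Matching x^n: (n+2)(n+1) a_{n+2} + (-3n + 2) a_n = 0.
Thus a_{n+2} = (3n - 2) / ((n+1)(n+2)) * a_n.

Check with a_0 = 3, a_1 = 0 (apply the recurrence for n = 0, 1, 2, 3): a_0 = 3, a_1 = 0, a_2 = -3, a_3 = 0, a_4 = -1, a_5 = 0.

a_(n+2) = (3n - 2) / ((n+1)(n+2)) * a_n; check: a_0 = 3, a_1 = 0, a_2 = -3, a_3 = 0, a_4 = -1, a_5 = 0


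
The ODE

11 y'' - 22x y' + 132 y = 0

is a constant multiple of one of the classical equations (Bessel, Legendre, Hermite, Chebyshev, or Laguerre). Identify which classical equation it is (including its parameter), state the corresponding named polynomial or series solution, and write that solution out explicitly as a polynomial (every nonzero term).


All three coefficients share the factor 11; dividing through by 11 gives  y'' - 2x y' + 12 y = 0.
This matches the Hermite equation y'' - 2x y' + 2n y = 0 with 2n = 12, so n = 6; the polynomial solution is H_6(x).
With y = sum_k a_k x^k, matching x^k gives (k+2)(k+1) a_{k+2} = 2(k - n) a_k = 2(k - 6) a_k. The right side vanishes at k = 6, so the series with the parity of 6 terminates at degree 6.
Standard normalization: leading coefficient of H_n is 2^n, so a_6 = 2^6 = 64. Work downward with a_k = (k+1)(k+2) a_{k+2} / (2(k - n)):
  a_4 = (5)(6)(64) / (2(4 - 6)) = 1920/(-4) = -480
  a_2 = (3)(4)(-480) / (2(2 - 6)) = -5760/(-8) = 720
  a_0 = (1)(2)(720) / (2(0 - 6)) = 1440/(-12) = -120
Hence H_6(x) = 64 x^6 - 480 x^4 + 720 x^2 - 120.

H_6(x); series = 64 x^6 - 480 x^4 + 720 x^2 - 120


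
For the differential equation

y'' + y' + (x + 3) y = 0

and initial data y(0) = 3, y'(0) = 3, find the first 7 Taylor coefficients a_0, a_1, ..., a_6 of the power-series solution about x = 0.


Ansatz: y(x) = sum_{n>=0} a_n x^n, so y'(x) = sum_{n>=1} n a_n x^(n-1) and y''(x) = sum_{n>=2} n(n-1) a_n x^(n-2).
Substitute into P(x) y'' + Q(x) y' + R(x) y = 0 with P(x) = 1, Q(x) = 1, R(x) = x + 3, and match powers of x.
Initial conditions: a_0 = 3, a_1 = 3.
Setting the coefficient of each power of x to zero and solving order by order (substituting the coefficients already found):
  x^0: 2 a_2 + a_1 + 3 a_0 = 0  ->  2 a_2 = -a_1 - 3 a_0 = -12  ->  a_2 = -6
  x^1: 6 a_3 + 2 a_2 + 3 a_1 + a_0 = 0  ->  6 a_3 = -2 a_2 - 3 a_1 - a_0 = 0  ->  a_3 = 0
  x^2: 12 a_4 + 3 a_3 + 3 a_2 + a_1 = 0  ->  12 a_4 = -3 a_3 - 3 a_2 - a_1 = 15  ->  a_4 = 5/4
  x^3: 20 a_5 + 4 a_4 + 3 a_3 + a_2 = 0  ->  20 a_5 = -4 a_4 - 3 a_3 - a_2 = 1  ->  a_5 = 1/20
  x^4: 30 a_6 + 5 a_5 + 3 a_4 + a_3 = 0  ->  30 a_6 = -5 a_5 - 3 a_4 - a_3 = -4  ->  a_6 = -2/15
Truncated series: y(x) = 3 + 3 x - 6 x^2 + (5/4) x^4 + (1/20) x^5 - (2/15) x^6 + O(x^7).

a_0 = 3; a_1 = 3; a_2 = -6; a_3 = 0; a_4 = 5/4; a_5 = 1/20; a_6 = -2/15


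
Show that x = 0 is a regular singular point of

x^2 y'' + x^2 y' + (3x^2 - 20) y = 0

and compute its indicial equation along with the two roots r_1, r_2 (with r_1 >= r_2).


Divide by x^2 to reach normal form y'' + P_1(x) y' + P_2(x) y = 0 with P_1(x) = 1 and P_2(x) = 3 - 20/x^2.
x = 0 is a singular point because the y-coefficient 3 - 20/x^2 has a pole at x = 0.
It is a regular singular point because x P_1(x) = p(x) = x and x^2 P_2(x) = q(x) = 3x^2 - 20 are polynomials, hence analytic at x = 0.
p(0) = 0,  q(0) = -20.
Indicial equation: r(r-1) + p(0) r + q(0) = 0, i.e. r^2 + (p(0) - 1) r + q(0) = 0, i.e. r^2 - 1 r - 20 = 0.
Discriminant: (-1)^2 - 4(-20) = 81, so r = (1 ± 9)/2.
Solving: r_1 = 5, r_2 = -4.

indicial: r^2 - 1 r - 20 = 0; roots r_1 = 5, r_2 = -4


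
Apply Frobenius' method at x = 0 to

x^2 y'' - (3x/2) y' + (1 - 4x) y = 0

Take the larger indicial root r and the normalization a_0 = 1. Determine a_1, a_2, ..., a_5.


Write in Frobenius form y'' + (p(x)/x) y' + (q(x)/x^2) y = 0:
  p(x) = -3/2,  q(x) = 1 - 4x.
Indicial equation: r(r-1) + (-3/2) r + (1) = 0 -> roots r_1 = 2, r_2 = 1/2.
Take r = r_1 = 2. Let y(x) = x^r sum_{n>=0} a_n x^n with a_0 = 1.
Substitute y = x^r sum a_n x^n and match x^{r+n}. The recurrence is
  D(n) a_n - 4 a_{n-1} = 0,  where D(n) = (r+n)(r+n-1) + (-3/2)(r+n) + (1).
  a_n = 4 / D(n) * a_{n-1}.
Since the indicial polynomial factors as (r - r_1)(r - r_2), D(n) = (r_1 + n - r_1)(r_1 + n - r_2) = n(n + 3/2).
Evaluating step by step (a_0 = 1):
  n = 1: D(1) = 1(1 + 3/2) = 5/2; numerator = 4(1) = 4; a_1 = (4)/(5/2) = 8/5
  n = 2: D(2) = 2(2 + 3/2) = 7; numerator = 4(8/5) = 32/5; a_2 = (32/5)/(7) = 32/35
  n = 3: D(3) = 3(3 + 3/2) = 27/2; numerator = 4(32/35) = 128/35; a_3 = (128/35)/(27/2) = 256/945
  n = 4: D(4) = 4(4 + 3/2) = 22; numerator = 4(256/945) = 1024/945; a_4 = (1024/945)/(22) = 512/10395
  n = 5: D(5) = 5(5 + 3/2) = 65/2; numerator = 4(512/10395) = 2048/10395; a_5 = (2048/10395)/(65/2) = 4096/675675

r = 2; a_0 = 1; a_1 = 8/5; a_2 = 32/35; a_3 = 256/945; a_4 = 512/10395; a_5 = 4096/675675


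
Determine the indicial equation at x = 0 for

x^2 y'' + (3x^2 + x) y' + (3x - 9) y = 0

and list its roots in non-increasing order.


Divide by x^2 to reach normal form y'' + P_1(x) y' + P_2(x) y = 0 with P_1(x) = 3 + 1/x and P_2(x) = 3/x - 9/x^2.
x = 0 is a singular point because the y'-coefficient 3 + 1/x has a pole at x = 0 and the y-coefficient 3/x - 9/x^2 has a pole at x = 0.
It is a regular singular point because x P_1(x) = p(x) = 3x + 1 and x^2 P_2(x) = q(x) = 3x - 9 are polynomials, hence analytic at x = 0.
p(0) = 1,  q(0) = -9.
Indicial equation: r(r-1) + p(0) r + q(0) = 0, i.e. r^2 + (p(0) - 1) r + q(0) = 0, i.e. r^2 - 9 = 0.
Discriminant: (0)^2 - 4(-9) = 36, so r = (0 ± 6)/2.
Solving: r_1 = 3, r_2 = -3.

indicial: r^2 - 9 = 0; roots r_1 = 3, r_2 = -3


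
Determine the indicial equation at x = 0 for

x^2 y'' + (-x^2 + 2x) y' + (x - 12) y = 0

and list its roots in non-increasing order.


Divide by x^2 to reach normal form y'' + P_1(x) y' + P_2(x) y = 0 with P_1(x) = -1 + 2/x and P_2(x) = 1/x - 12/x^2.
x = 0 is a singular point because the y'-coefficient -1 + 2/x has a pole at x = 0 and the y-coefficient 1/x - 12/x^2 has a pole at x = 0.
It is a regular singular point because x P_1(x) = p(x) = 2 - x and x^2 P_2(x) = q(x) = x - 12 are polynomials, hence analytic at x = 0.
p(0) = 2,  q(0) = -12.
Indicial equation: r(r-1) + p(0) r + q(0) = 0, i.e. r^2 + (p(0) - 1) r + q(0) = 0, i.e. r^2 + 1 r - 12 = 0.
Discriminant: (1)^2 - 4(-12) = 49, so r = (-1 ± 7)/2.
Solving: r_1 = 3, r_2 = -4.

indicial: r^2 + 1 r - 12 = 0; roots r_1 = 3, r_2 = -4


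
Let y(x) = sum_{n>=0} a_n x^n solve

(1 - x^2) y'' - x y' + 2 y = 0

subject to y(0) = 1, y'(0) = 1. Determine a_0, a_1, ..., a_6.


Ansatz: y(x) = sum_{n>=0} a_n x^n, so y'(x) = sum_{n>=1} n a_n x^(n-1) and y''(x) = sum_{n>=2} n(n-1) a_n x^(n-2).
Substitute into P(x) y'' + Q(x) y' + R(x) y = 0 with P(x) = 1 - x^2, Q(x) = -x, R(x) = 2, and match powers of x.
Initial conditions: a_0 = 1, a_1 = 1.
Setting the coefficient of each power of x to zero and solving order by order (substituting the coefficients already found):
  x^0: 2 a_2 + 2 a_0 = 0  ->  2 a_2 = -2 a_0 = -2  ->  a_2 = -1
  x^1: 6 a_3 + a_1 = 0  ->  6 a_3 = -a_1 = -1  ->  a_3 = -1/6
  x^2: 12 a_4 - 2 a_2 = 0  ->  12 a_4 = 2 a_2 = -2  ->  a_4 = -1/6
  x^3: 20 a_5 - 7 a_3 = 0  ->  20 a_5 = 7 a_3 = -7/6  ->  a_5 = -7/120
  x^4: 30 a_6 - 14 a_4 = 0  ->  30 a_6 = 14 a_4 = -7/3  ->  a_6 = -7/90
Truncated series: y(x) = 1 + x - x^2 - (1/6) x^3 - (1/6) x^4 - (7/120) x^5 - (7/90) x^6 + O(x^7).

a_0 = 1; a_1 = 1; a_2 = -1; a_3 = -1/6; a_4 = -1/6; a_5 = -7/120; a_6 = -7/90


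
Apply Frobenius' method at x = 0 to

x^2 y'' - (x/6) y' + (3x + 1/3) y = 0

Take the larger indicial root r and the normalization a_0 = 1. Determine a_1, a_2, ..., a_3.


Write in Frobenius form y'' + (p(x)/x) y' + (q(x)/x^2) y = 0:
  p(x) = -1/6,  q(x) = 3x + 1/3.
Indicial equation: r(r-1) + (-1/6) r + (1/3) = 0 -> roots r_1 = 2/3, r_2 = 1/2.
Take r = r_1 = 2/3. Let y(x) = x^r sum_{n>=0} a_n x^n with a_0 = 1.
Substitute y = x^r sum a_n x^n and match x^{r+n}. The recurrence is
  D(n) a_n + 3 a_{n-1} = 0,  where D(n) = (r+n)(r+n-1) + (-1/6)(r+n) + (1/3).
  a_n = -3 / D(n) * a_{n-1}.
Since the indicial polynomial factors as (r - r_1)(r - r_2), D(n) = (r_1 + n - r_1)(r_1 + n - r_2) = n(n + 1/6).
Evaluating step by step (a_0 = 1):
  n = 1: D(1) = 1(1 + 1/6) = 7/6; numerator = -3(1) = -3; a_1 = (-3)/(7/6) = -18/7
  n = 2: D(2) = 2(2 + 1/6) = 13/3; numerator = -3(-18/7) = 54/7; a_2 = (54/7)/(13/3) = 162/91
  n = 3: D(3) = 3(3 + 1/6) = 19/2; numerator = -3(162/91) = -486/91; a_3 = (-486/91)/(19/2) = -972/1729

r = 2/3; a_0 = 1; a_1 = -18/7; a_2 = 162/91; a_3 = -972/1729


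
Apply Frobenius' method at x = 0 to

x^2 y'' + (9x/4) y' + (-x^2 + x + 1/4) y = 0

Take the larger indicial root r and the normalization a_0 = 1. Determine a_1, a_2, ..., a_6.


Write in Frobenius form y'' + (p(x)/x) y' + (q(x)/x^2) y = 0:
  p(x) = 9/4,  q(x) = -x^2 + x + 1/4.
Indicial equation: r(r-1) + (9/4) r + (1/4) = 0 -> roots r_1 = -1/4, r_2 = -1.
Take r = r_1 = -1/4. Let y(x) = x^r sum_{n>=0} a_n x^n with a_0 = 1.
Substitute y = x^r sum a_n x^n and match x^{r+n}. The recurrence is
  D(n) a_n + 1 a_{n-1} - 1 a_{n-2} = 0,  where D(n) = (r+n)(r+n-1) + (9/4)(r+n) + (1/4).
  a_n = [-1 a_{n-1} + 1 a_{n-2}] / D(n).
Since the indicial polynomial factors as (r - r_1)(r - r_2), D(n) = (r_1 + n - r_1)(r_1 + n - r_2) = n(n + 3/4).
Evaluating step by step (a_0 = 1):
  n = 1: D(1) = 1(1 + 3/4) = 7/4; numerator = -1(1) = -1; a_1 = (-1)/(7/4) = -4/7
  n = 2: D(2) = 2(2 + 3/4) = 11/2; numerator = -1(-4/7) + 1(1) = 11/7; a_2 = (11/7)/(11/2) = 2/7
  n = 3: D(3) = 3(3 + 3/4) = 45/4; numerator = -1(2/7) + 1(-4/7) = -6/7; a_3 = (-6/7)/(45/4) = -8/105
  n = 4: D(4) = 4(4 + 3/4) = 19; numerator = -1(-8/105) + 1(2/7) = 38/105; a_4 = (38/105)/(19) = 2/105
  n = 5: D(5) = 5(5 + 3/4) = 115/4; numerator = -1(2/105) + 1(-8/105) = -2/21; a_5 = (-2/21)/(115/4) = -8/2415
  n = 6: D(6) = 6(6 + 3/4) = 81/2; numerator = -1(-8/2415) + 1(2/105) = 18/805; a_6 = (18/805)/(81/2) = 4/7245

r = -1/4; a_0 = 1; a_1 = -4/7; a_2 = 2/7; a_3 = -8/105; a_4 = 2/105; a_5 = -8/2415; a_6 = 4/7245


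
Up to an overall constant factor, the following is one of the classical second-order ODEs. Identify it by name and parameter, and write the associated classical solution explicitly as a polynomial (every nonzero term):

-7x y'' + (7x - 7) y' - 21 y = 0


All three coefficients share the factor -7; dividing through by -7 gives  x y'' + (1 - x) y' + 3 y = 0.
This matches the Laguerre equation x y'' + (1 - x) y' + n y = 0 with n = 3; the polynomial solution is L_3(x).
With y = sum_k a_k x^k, matching x^k gives (k+1)k a_{k+1} + (k+1) a_{k+1} - k a_k + n a_k = 0, i.e. (k+1)^2 a_{k+1} = (k - n) a_k = (k - 3) a_k. The right side vanishes at k = 3, so the series terminates at degree 3.
Standard normalization L_n(0) = 1 gives a_0 = 1. Work upward with a_{k+1} = (k - 3) a_k / (k+1)^2:
  a_1 = (0 - 3)(1) / 1^2 = -3/1 = -3
  a_2 = (1 - 3)(-3) / 2^2 = 6/4 = 3/2
  a_3 = (2 - 3)(3/2) / 3^2 = (-3/2)/9 = -1/6
Hence L_3(x) = -x^3/6 + 3 x^2/2 - 3 x + 1.

L_3(x); series = -x^3/6 + 3 x^2/2 - 3 x + 1


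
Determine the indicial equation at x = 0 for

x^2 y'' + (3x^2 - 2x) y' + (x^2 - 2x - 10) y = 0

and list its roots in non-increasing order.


Divide by x^2 to reach normal form y'' + P_1(x) y' + P_2(x) y = 0 with P_1(x) = 3 - 2/x and P_2(x) = 1 - 2/x - 10/x^2.
x = 0 is a singular point because the y'-coefficient 3 - 2/x has a pole at x = 0 and the y-coefficient 1 - 2/x - 10/x^2 has a pole at x = 0.
It is a regular singular point because x P_1(x) = p(x) = 3x - 2 and x^2 P_2(x) = q(x) = x^2 - 2x - 10 are polynomials, hence analytic at x = 0.
p(0) = -2,  q(0) = -10.
Indicial equation: r(r-1) + p(0) r + q(0) = 0, i.e. r^2 + (p(0) - 1) r + q(0) = 0, i.e. r^2 - 3 r - 10 = 0.
Discriminant: (-3)^2 - 4(-10) = 49, so r = (3 ± 7)/2.
Solving: r_1 = 5, r_2 = -2.

indicial: r^2 - 3 r - 10 = 0; roots r_1 = 5, r_2 = -2


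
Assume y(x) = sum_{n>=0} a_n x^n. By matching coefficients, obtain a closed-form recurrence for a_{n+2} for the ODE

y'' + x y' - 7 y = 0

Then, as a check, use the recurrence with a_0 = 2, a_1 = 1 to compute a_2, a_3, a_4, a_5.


Substitute y = sum_n a_n x^n.
y''(x) has coefficient (n+2)(n+1) a_{n+2} at x^n;
x y'(x) has coefficient n a_n at x^n (shift);
-7 y(x) has coefficient -7 a_n at x^n.
Matching x^n: (n+2)(n+1) a_{n+2} + (n - 7) a_n = 0.
Thus a_{n+2} = (-n + 7) / ((n+1)(n+2)) * a_n.

Check with a_0 = 2, a_1 = 1 (apply the recurrence for n = 0, 1, 2, 3): a_0 = 2, a_1 = 1, a_2 = 7, a_3 = 1, a_4 = 35/12, a_5 = 1/5.

a_(n+2) = (-n + 7) / ((n+1)(n+2)) * a_n; check: a_0 = 2, a_1 = 1, a_2 = 7, a_3 = 1, a_4 = 35/12, a_5 = 1/5


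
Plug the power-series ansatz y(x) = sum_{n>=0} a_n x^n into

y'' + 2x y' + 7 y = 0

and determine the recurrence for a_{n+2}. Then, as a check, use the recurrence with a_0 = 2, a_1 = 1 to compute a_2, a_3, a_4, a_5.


Substitute y = sum_n a_n x^n.
y''(x) has coefficient (n+2)(n+1) a_{n+2} at x^n;
2 x y'(x) has coefficient 2 n a_n at x^n (shift);
7 y(x) has coefficient 7 a_n at x^n.
Matching x^n: (n+2)(n+1) a_{n+2} + (2n + 7) a_n = 0.
Thus a_{n+2} = (-2n - 7) / ((n+1)(n+2)) * a_n.

Check with a_0 = 2, a_1 = 1 (apply the recurrence for n = 0, 1, 2, 3): a_0 = 2, a_1 = 1, a_2 = -7, a_3 = -3/2, a_4 = 77/12, a_5 = 39/40.

a_(n+2) = (-2n - 7) / ((n+1)(n+2)) * a_n; check: a_0 = 2, a_1 = 1, a_2 = -7, a_3 = -3/2, a_4 = 77/12, a_5 = 39/40


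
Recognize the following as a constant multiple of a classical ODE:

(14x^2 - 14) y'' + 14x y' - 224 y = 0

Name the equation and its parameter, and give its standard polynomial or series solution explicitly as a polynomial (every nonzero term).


All three coefficients share the factor -14; dividing through by -14 gives  (1 - x^2) y'' - x y' + 16 y = 0.
This matches the Chebyshev equation (1 - x^2) y'' - x y' + n^2 y = 0 (note the -x y' term, not -2x y') with n^2 = 16, so n = 4; the polynomial solution is T_4(x).
With y = sum_k a_k x^k, matching x^k gives (k+2)(k+1) a_{k+2} = (k^2 - n^2) a_k = (k - 4)(k + 4) a_k. The right side vanishes at k = 4, so the series with the parity of 4 terminates at degree 4.
Standard normalization: leading coefficient of T_n is 2^(n-1), so a_4 = 2^3 = 8. Work downward with a_k = (k+1)(k+2) a_{k+2} / ((k - 4)(k + 4)):
  a_2 = (3)(4)(8) / ((2 - 4)(2 + 4)) = 96/(-12) = -8
  a_0 = (1)(2)(-8) / ((0 - 4)(0 + 4)) = -16/(-16) = 1
Hence T_4(x) = 8 x^4 - 8 x^2 + 1.

T_4(x); series = 8 x^4 - 8 x^2 + 1


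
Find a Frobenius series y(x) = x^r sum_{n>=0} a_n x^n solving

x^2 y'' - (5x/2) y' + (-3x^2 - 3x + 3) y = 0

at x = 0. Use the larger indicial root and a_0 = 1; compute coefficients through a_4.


Write in Frobenius form y'' + (p(x)/x) y' + (q(x)/x^2) y = 0:
  p(x) = -5/2,  q(x) = -3x^2 - 3x + 3.
Indicial equation: r(r-1) + (-5/2) r + (3) = 0 -> roots r_1 = 2, r_2 = 3/2.
Take r = r_1 = 2. Let y(x) = x^r sum_{n>=0} a_n x^n with a_0 = 1.
Substitute y = x^r sum a_n x^n and match x^{r+n}. The recurrence is
  D(n) a_n - 3 a_{n-1} - 3 a_{n-2} = 0,  where D(n) = (r+n)(r+n-1) + (-5/2)(r+n) + (3).
  a_n = [3 a_{n-1} + 3 a_{n-2}] / D(n).
Since the indicial polynomial factors as (r - r_1)(r - r_2), D(n) = (r_1 + n - r_1)(r_1 + n - r_2) = n(n + 1/2).
Evaluating step by step (a_0 = 1):
  n = 1: D(1) = 1(1 + 1/2) = 3/2; numerator = 3(1) = 3; a_1 = (3)/(3/2) = 2
  n = 2: D(2) = 2(2 + 1/2) = 5; numerator = 3(2) + 3(1) = 9; a_2 = (9)/(5) = 9/5
  n = 3: D(3) = 3(3 + 1/2) = 21/2; numerator = 3(9/5) + 3(2) = 57/5; a_3 = (57/5)/(21/2) = 38/35
  n = 4: D(4) = 4(4 + 1/2) = 18; numerator = 3(38/35) + 3(9/5) = 303/35; a_4 = (303/35)/(18) = 101/210

r = 2; a_0 = 1; a_1 = 2; a_2 = 9/5; a_3 = 38/35; a_4 = 101/210


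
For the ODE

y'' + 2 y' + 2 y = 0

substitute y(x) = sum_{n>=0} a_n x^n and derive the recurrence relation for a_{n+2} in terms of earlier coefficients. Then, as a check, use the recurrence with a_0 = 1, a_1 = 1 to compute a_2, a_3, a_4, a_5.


Substitute y = sum_n a_n x^n.
y''(x) has coefficient (n+2)(n+1) a_{n+2} at x^n;
2 y'(x) has coefficient 2 (n+1) a_{n+1} at x^n;
2 y(x) has coefficient 2 a_n at x^n.
Matching x^n: (n+2)(n+1) a_{n+2} + 2 (n+1) a_{n+1} + 2 a_n = 0.
Thus a_{n+2} = [-2 (n+1) a_{n+1} - 2 a_n] / ((n+1)(n+2)).

Check with a_0 = 1, a_1 = 1 (apply the recurrence for n = 0, 1, 2, 3): a_0 = 1, a_1 = 1, a_2 = -2, a_3 = 1, a_4 = -1/6, a_5 = -1/30.

a_(n+2) = [-2 (n+1) a_(n+1) - 2 a_n] / ((n+1)(n+2)); check: a_0 = 1, a_1 = 1, a_2 = -2, a_3 = 1, a_4 = -1/6, a_5 = -1/30


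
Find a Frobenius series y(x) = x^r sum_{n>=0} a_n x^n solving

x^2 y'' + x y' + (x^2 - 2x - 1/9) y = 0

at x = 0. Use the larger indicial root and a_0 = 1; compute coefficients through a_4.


Write in Frobenius form y'' + (p(x)/x) y' + (q(x)/x^2) y = 0:
  p(x) = 1,  q(x) = x^2 - 2x - 1/9.
Indicial equation: r(r-1) + (1) r + (-1/9) = 0 -> roots r_1 = 1/3, r_2 = -1/3.
Take r = r_1 = 1/3. Let y(x) = x^r sum_{n>=0} a_n x^n with a_0 = 1.
Substitute y = x^r sum a_n x^n and match x^{r+n}. The recurrence is
  D(n) a_n - 2 a_{n-1} + 1 a_{n-2} = 0,  where D(n) = (r+n)(r+n-1) + (1)(r+n) + (-1/9).
  a_n = [2 a_{n-1} - 1 a_{n-2}] / D(n).
Since the indicial polynomial factors as (r - r_1)(r - r_2), D(n) = (r_1 + n - r_1)(r_1 + n - r_2) = n(n + 2/3).
Evaluating step by step (a_0 = 1):
  n = 1: D(1) = 1(1 + 2/3) = 5/3; numerator = 2(1) = 2; a_1 = (2)/(5/3) = 6/5
  n = 2: D(2) = 2(2 + 2/3) = 16/3; numerator = 2(6/5) - 1(1) = 7/5; a_2 = (7/5)/(16/3) = 21/80
  n = 3: D(3) = 3(3 + 2/3) = 11; numerator = 2(21/80) - 1(6/5) = -27/40; a_3 = (-27/40)/(11) = -27/440
  n = 4: D(4) = 4(4 + 2/3) = 56/3; numerator = 2(-27/440) - 1(21/80) = -339/880; a_4 = (-339/880)/(56/3) = -1017/49280

r = 1/3; a_0 = 1; a_1 = 6/5; a_2 = 21/80; a_3 = -27/440; a_4 = -1017/49280


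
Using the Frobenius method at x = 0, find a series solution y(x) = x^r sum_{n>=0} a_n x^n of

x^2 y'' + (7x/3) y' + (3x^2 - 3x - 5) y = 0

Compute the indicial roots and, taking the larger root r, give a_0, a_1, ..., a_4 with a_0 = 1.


Write in Frobenius form y'' + (p(x)/x) y' + (q(x)/x^2) y = 0:
  p(x) = 7/3,  q(x) = 3x^2 - 3x - 5.
Indicial equation: r(r-1) + (7/3) r + (-5) = 0 -> roots r_1 = 5/3, r_2 = -3.
Take r = r_1 = 5/3. Let y(x) = x^r sum_{n>=0} a_n x^n with a_0 = 1.
Substitute y = x^r sum a_n x^n and match x^{r+n}. The recurrence is
  D(n) a_n - 3 a_{n-1} + 3 a_{n-2} = 0,  where D(n) = (r+n)(r+n-1) + (7/3)(r+n) + (-5).
  a_n = [3 a_{n-1} - 3 a_{n-2}] / D(n).
Since the indicial polynomial factors as (r - r_1)(r - r_2), D(n) = (r_1 + n - r_1)(r_1 + n - r_2) = n(n + 14/3).
Evaluating step by step (a_0 = 1):
  n = 1: D(1) = 1(1 + 14/3) = 17/3; numerator = 3(1) = 3; a_1 = (3)/(17/3) = 9/17
  n = 2: D(2) = 2(2 + 14/3) = 40/3; numerator = 3(9/17) - 3(1) = -24/17; a_2 = (-24/17)/(40/3) = -9/85
  n = 3: D(3) = 3(3 + 14/3) = 23; numerator = 3(-9/85) - 3(9/17) = -162/85; a_3 = (-162/85)/(23) = -162/1955
  n = 4: D(4) = 4(4 + 14/3) = 104/3; numerator = 3(-162/1955) - 3(-9/85) = 27/391; a_4 = (27/391)/(104/3) = 81/40664

r = 5/3; a_0 = 1; a_1 = 9/17; a_2 = -9/85; a_3 = -162/1955; a_4 = 81/40664


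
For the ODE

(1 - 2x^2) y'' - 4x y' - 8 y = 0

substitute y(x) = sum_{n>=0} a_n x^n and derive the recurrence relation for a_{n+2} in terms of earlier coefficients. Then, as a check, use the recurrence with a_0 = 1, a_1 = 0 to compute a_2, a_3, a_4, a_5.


Substitute y = sum_n a_n x^n.
(1 - 2 x^2) y'' contributes (n+2)(n+1) a_{n+2} - 2 n(n-1) a_n at x^n.
-4 x y'(x) contributes -4 n a_n at x^n.
-8 y(x) contributes -8 a_n at x^n.
Matching x^n: (n+2)(n+1) a_{n+2} + (-2 n(n-1) - 4 n - 8) a_n = 0.
Thus a_{n+2} = (2 n(n-1) + 4 n + 8) / ((n+1)(n+2)) * a_n.

Check with a_0 = 1, a_1 = 0 (apply the recurrence for n = 0, 1, 2, 3): a_0 = 1, a_1 = 0, a_2 = 4, a_3 = 0, a_4 = 20/3, a_5 = 0.

a_(n+2) = (2 n(n-1) + 4 n + 8) / ((n+1)(n+2)) * a_n; check: a_0 = 1, a_1 = 0, a_2 = 4, a_3 = 0, a_4 = 20/3, a_5 = 0


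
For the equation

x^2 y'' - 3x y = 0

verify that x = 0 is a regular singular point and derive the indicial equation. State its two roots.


Divide by x^2 to reach normal form y'' + P_1(x) y' + P_2(x) y = 0 with P_1(x) = 0 and P_2(x) = -3/x.
x = 0 is a singular point because the y-coefficient -3/x has a pole at x = 0.
It is a regular singular point because x P_1(x) = p(x) = 0 and x^2 P_2(x) = q(x) = -3x are polynomials, hence analytic at x = 0.
p(0) = 0,  q(0) = 0.
Indicial equation: r(r-1) + p(0) r + q(0) = 0, i.e. r^2 + (p(0) - 1) r + q(0) = 0, i.e. r^2 - 1 r = 0.
Discriminant: (-1)^2 - 4(0) = 1, so r = (1 ± 1)/2.
Solving: r_1 = 1, r_2 = 0.

indicial: r^2 - 1 r = 0; roots r_1 = 1, r_2 = 0


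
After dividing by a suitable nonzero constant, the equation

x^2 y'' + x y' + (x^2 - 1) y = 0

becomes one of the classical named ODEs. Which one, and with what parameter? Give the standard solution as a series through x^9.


The equation is already in a standard form:  x^2 y'' + x y' + (x^2 - 1) y = 0.
This matches the Bessel equation x^2 y'' + x y' + (x^2 - nu^2) y = 0 with nu^2 = 1, so nu = 1; the solution bounded at x = 0 is J_1(x).
Frobenius at x = 0: indicial roots ±nu; for r = nu the recurrence k(k + 2nu) c_k = -c_{k-2} gives the standard series J_nu(x) = sum_{k>=0} (-1)^k / (k! (k+nu)!) (x/2)^(2k+nu). Evaluate the first 5 terms:
  k = 0: (-1)^0 / (0! * 1! * 2^1) x^1 = 1/(1*1*2) x^1 = (1/2) x^1
  k = 1: (-1)^1 / (1! * 2! * 2^3) x^3 = -1/(1*2*8) x^3 = (-1/16) x^3
  k = 2: (-1)^2 / (2! * 3! * 2^5) x^5 = 1/(2*6*32) x^5 = (1/384) x^5
  k = 3: (-1)^3 / (3! * 4! * 2^7) x^7 = -1/(6*24*128) x^7 = (-1/18432) x^7
  k = 4: (-1)^4 / (4! * 5! * 2^9) x^9 = 1/(24*120*512) x^9 = (1/1474560) x^9
Hence J_1(x) = x^9/1474560 - x^7/18432 + x^5/384 - x^3/16 + x/2 + ....

J_1(x); series = x^9/1474560 - x^7/18432 + x^5/384 - x^3/16 + x/2
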